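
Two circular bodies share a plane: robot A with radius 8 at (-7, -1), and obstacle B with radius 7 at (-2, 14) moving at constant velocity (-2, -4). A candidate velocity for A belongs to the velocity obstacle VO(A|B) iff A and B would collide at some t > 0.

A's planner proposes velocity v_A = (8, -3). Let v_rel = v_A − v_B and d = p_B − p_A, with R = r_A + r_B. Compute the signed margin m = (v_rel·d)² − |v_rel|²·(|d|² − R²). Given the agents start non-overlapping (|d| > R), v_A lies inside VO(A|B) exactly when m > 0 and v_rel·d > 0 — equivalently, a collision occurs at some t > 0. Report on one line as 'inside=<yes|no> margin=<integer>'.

d = (5, 15),  |d|² = 250;  R = 8+7 = 15,  c = 250−15² = 25
v_rel = (10, 1),  |v_rel|² = 101;  v_rel·d = (10)·(5) + (1)·(15) = 65
101·t² − 130·t + 25 = 0  ⇒  m = 65² − 101·25 = 1700
m = 1700 > 0,  v_rel·d = 65 > 0  ⇒  inside

inside=yes margin=1700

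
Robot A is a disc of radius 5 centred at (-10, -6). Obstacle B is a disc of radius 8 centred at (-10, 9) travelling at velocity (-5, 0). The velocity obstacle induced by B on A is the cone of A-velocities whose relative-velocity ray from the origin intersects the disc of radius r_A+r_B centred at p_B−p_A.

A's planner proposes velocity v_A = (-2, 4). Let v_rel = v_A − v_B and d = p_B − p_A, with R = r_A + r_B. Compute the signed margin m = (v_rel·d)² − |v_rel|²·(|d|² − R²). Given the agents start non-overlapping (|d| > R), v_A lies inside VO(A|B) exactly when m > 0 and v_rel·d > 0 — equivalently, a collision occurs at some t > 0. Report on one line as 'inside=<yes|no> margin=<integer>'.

d = (0, 15),  |d|² = 225;  R = 5+8 = 13,  c = 225−13² = 56
v_rel = (3, 4),  |v_rel|² = 25;  v_rel·d = (3)·(0) + (4)·(15) = 60
25·t² − 120·t + 56 = 0  ⇒  m = 60² − 25·56 = 2200
m = 2200 > 0,  v_rel·d = 60 > 0  ⇒  inside

inside=yes margin=2200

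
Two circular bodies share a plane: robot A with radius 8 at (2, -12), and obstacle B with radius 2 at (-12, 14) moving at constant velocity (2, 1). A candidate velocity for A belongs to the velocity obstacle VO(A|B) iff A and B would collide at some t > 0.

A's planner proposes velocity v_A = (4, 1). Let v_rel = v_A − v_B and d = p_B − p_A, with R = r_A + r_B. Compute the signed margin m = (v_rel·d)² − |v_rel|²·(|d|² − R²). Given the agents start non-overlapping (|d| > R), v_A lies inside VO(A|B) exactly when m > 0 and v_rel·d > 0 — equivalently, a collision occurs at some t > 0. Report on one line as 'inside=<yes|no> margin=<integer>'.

d = (-14, 26),  |d|² = 872;  R = 8+2 = 10,  c = 872−10² = 772
v_rel = (2, 0),  |v_rel|² = 4;  v_rel·d = (2)·(-14) + (0)·(26) = -28
4·t² + 56·t + 772 = 0  ⇒  m = (-28)² − 4·772 = -2304
m = -2304 < 0,  v_rel·d = -28 < 0  ⇒  outside

inside=no margin=-2304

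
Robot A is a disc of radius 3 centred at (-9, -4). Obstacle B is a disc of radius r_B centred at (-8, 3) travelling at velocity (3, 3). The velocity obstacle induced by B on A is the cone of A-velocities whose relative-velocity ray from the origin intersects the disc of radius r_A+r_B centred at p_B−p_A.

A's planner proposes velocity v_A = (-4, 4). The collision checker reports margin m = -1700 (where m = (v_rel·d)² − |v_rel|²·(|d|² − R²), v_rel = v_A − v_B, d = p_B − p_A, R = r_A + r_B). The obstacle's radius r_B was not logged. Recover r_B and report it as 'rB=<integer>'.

m = -1700
d = (1, 7);  v_rel = (-7, 1),  |v_rel|² = 50
v_rel×d = (-7)·(7) − (1)·(1) = -50
since m = R²·50 − (-50)²:  R² = (2500 + -1700) / 50 = 16
R = √16 = 4  ⇒  r_B = 4 − 3 = 1

rB=1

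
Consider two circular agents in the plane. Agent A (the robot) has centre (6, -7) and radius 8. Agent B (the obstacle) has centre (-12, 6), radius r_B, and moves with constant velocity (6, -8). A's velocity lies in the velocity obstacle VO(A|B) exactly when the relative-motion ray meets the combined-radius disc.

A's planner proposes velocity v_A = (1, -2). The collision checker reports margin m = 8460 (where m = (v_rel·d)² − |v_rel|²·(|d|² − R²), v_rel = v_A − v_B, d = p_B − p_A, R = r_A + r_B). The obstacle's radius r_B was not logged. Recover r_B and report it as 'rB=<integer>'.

m = 8460
d = (-18, 13);  v_rel = (-5, 6),  |v_rel|² = 61
v_rel×d = (-5)·(13) − (6)·(-18) = 43
since m = R²·61 − 43²:  R² = (1849 + 8460) / 61 = 169
R = √169 = 13  ⇒  r_B = 13 − 8 = 5

rB=5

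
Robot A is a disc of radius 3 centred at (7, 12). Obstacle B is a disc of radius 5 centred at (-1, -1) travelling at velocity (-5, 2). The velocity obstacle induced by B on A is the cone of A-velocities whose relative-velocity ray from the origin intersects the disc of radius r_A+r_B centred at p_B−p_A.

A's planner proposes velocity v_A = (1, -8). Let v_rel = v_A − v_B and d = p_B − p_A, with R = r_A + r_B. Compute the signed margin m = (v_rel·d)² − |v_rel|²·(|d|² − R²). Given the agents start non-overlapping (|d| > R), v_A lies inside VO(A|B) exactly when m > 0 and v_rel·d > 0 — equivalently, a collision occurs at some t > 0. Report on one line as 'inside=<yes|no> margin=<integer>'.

d = (-8, -13),  |d|² = 233;  R = 3+5 = 8,  c = 233−8² = 169
v_rel = (6, -10),  |v_rel|² = 136;  v_rel·d = (6)·(-8) + (-10)·(-13) = 82
136·t² − 164·t + 169 = 0  ⇒  m = 82² − 136·169 = -16260
m = -16260 < 0,  v_rel·d = 82 > 0  ⇒  outside

inside=no margin=-16260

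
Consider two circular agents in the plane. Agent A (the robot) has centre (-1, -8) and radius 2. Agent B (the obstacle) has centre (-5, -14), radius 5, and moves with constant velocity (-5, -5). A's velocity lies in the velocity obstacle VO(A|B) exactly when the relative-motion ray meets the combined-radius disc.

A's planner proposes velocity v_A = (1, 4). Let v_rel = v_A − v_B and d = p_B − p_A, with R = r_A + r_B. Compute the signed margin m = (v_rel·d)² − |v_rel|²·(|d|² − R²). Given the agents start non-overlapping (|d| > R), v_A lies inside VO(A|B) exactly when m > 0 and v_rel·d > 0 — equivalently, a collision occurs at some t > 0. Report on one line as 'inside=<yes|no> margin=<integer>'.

d = (-4, -6),  |d|² = 52;  R = 2+5 = 7,  c = 52−7² = 3
v_rel = (6, 9),  |v_rel|² = 117;  v_rel·d = (6)·(-4) + (9)·(-6) = -78
117·t² + 156·t + 3 = 0  ⇒  m = (-78)² − 117·3 = 5733
m = 5733 > 0,  v_rel·d = -78 < 0  ⇒  outside

inside=no margin=5733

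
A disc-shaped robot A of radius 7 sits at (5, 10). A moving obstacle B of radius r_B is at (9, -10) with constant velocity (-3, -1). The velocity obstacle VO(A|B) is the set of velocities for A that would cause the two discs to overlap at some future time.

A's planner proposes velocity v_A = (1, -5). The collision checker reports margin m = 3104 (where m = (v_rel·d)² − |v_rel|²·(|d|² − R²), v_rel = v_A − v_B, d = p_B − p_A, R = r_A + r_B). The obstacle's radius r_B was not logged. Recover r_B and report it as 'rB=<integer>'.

m = 3104
d = (4, -20);  v_rel = (4, -4),  |v_rel|² = 32
v_rel×d = (4)·(-20) − (-4)·(4) = -64
since m = R²·32 − (-64)²:  R² = (4096 + 3104) / 32 = 225
R = √225 = 15  ⇒  r_B = 15 − 7 = 8

rB=8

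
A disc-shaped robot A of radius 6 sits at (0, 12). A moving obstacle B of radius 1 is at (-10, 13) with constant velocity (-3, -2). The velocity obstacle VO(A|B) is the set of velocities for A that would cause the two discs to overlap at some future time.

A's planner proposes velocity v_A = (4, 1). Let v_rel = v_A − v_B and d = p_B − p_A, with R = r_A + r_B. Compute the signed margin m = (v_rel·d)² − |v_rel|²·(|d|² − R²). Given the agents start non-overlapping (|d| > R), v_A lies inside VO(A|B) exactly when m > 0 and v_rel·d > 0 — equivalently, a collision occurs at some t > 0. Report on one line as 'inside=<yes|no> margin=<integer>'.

d = (-10, 1),  |d|² = 101;  R = 6+1 = 7,  c = 101−7² = 52
v_rel = (7, 3),  |v_rel|² = 58;  v_rel·d = (7)·(-10) + (3)·(1) = -67
58·t² + 134·t + 52 = 0  ⇒  m = (-67)² − 58·52 = 1473
m = 1473 > 0,  v_rel·d = -67 < 0  ⇒  outside

inside=no margin=1473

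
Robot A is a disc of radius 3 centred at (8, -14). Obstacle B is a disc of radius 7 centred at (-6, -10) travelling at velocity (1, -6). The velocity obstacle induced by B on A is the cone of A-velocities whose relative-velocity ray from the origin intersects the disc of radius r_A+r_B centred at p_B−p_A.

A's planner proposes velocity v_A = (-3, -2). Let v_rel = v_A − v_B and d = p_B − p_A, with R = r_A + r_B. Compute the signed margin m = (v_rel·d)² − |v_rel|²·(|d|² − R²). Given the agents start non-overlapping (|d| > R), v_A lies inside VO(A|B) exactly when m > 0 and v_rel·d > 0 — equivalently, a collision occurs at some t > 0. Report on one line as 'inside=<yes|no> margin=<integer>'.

d = (-14, 4),  |d|² = 212;  R = 3+7 = 10,  c = 212−10² = 112
v_rel = (-4, 4),  |v_rel|² = 32;  v_rel·d = (-4)·(-14) + (4)·(4) = 72
32·t² − 144·t + 112 = 0  ⇒  m = 72² − 32·112 = 1600
m = 1600 > 0,  v_rel·d = 72 > 0  ⇒  inside

inside=yes margin=1600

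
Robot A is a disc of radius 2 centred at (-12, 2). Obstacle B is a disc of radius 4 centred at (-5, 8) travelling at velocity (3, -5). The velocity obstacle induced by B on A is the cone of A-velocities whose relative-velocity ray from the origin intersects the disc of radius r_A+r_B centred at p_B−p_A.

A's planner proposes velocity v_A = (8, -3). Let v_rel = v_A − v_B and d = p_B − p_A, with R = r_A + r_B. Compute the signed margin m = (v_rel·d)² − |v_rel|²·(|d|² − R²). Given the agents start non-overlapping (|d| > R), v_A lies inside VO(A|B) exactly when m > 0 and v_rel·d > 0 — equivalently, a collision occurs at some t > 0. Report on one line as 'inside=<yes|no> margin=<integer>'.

d = (7, 6),  |d|² = 85;  R = 2+4 = 6,  c = 85−6² = 49
v_rel = (5, 2),  |v_rel|² = 29;  v_rel·d = (5)·(7) + (2)·(6) = 47
29·t² − 94·t + 49 = 0  ⇒  m = 47² − 29·49 = 788
m = 788 > 0,  v_rel·d = 47 > 0  ⇒  inside

inside=yes margin=788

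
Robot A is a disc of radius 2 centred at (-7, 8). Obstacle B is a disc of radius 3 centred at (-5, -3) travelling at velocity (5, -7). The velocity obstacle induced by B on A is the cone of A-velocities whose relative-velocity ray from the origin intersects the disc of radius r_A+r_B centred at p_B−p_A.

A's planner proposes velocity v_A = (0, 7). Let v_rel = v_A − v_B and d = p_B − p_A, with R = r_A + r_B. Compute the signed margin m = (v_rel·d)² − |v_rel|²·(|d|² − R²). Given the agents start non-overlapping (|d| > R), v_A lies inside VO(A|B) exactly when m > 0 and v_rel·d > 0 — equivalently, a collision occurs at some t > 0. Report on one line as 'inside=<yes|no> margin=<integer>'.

d = (2, -11),  |d|² = 125;  R = 2+3 = 5,  c = 125−5² = 100
v_rel = (-5, 14),  |v_rel|² = 221;  v_rel·d = (-5)·(2) + (14)·(-11) = -164
221·t² + 328·t + 100 = 0  ⇒  m = (-164)² − 221·100 = 4796
m = 4796 > 0,  v_rel·d = -164 < 0  ⇒  outside

inside=no margin=4796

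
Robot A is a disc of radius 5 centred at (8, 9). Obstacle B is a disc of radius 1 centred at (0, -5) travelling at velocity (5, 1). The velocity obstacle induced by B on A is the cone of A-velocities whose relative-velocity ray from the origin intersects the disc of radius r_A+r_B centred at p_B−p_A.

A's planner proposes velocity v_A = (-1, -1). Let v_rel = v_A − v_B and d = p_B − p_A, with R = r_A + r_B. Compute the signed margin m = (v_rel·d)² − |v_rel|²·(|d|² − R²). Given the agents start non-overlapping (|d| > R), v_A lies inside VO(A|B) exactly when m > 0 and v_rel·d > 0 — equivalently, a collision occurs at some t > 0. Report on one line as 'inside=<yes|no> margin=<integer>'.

d = (-8, -14),  |d|² = 260;  R = 5+1 = 6,  c = 260−6² = 224
v_rel = (-6, -2),  |v_rel|² = 40;  v_rel·d = (-6)·(-8) + (-2)·(-14) = 76
40·t² − 152·t + 224 = 0  ⇒  m = 76² − 40·224 = -3184
m = -3184 < 0,  v_rel·d = 76 > 0  ⇒  outside

inside=no margin=-3184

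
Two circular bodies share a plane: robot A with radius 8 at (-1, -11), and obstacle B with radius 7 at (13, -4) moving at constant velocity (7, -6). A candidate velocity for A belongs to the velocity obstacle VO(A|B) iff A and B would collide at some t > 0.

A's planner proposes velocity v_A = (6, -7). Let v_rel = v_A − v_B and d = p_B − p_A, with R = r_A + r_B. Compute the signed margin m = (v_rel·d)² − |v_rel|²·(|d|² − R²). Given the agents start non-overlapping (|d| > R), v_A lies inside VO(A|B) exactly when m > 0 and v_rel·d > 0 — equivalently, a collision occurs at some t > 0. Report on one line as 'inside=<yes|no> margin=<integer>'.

d = (14, 7),  |d|² = 245;  R = 8+7 = 15,  c = 245−15² = 20
v_rel = (-1, -1),  |v_rel|² = 2;  v_rel·d = (-1)·(14) + (-1)·(7) = -21
2·t² + 42·t + 20 = 0  ⇒  m = (-21)² − 2·20 = 401
m = 401 > 0,  v_rel·d = -21 < 0  ⇒  outside

inside=no margin=401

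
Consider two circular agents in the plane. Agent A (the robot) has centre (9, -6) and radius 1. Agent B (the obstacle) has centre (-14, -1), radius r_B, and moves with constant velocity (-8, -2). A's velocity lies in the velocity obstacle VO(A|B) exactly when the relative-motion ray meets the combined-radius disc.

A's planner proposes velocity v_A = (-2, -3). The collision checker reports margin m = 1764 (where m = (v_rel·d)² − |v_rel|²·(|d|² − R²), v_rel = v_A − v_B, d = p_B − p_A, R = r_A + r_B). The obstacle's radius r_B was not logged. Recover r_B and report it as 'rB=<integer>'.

m = 1764
d = (-23, 5);  v_rel = (6, -1),  |v_rel|² = 37
v_rel×d = (6)·(5) − (-1)·(-23) = 7
since m = R²·37 − 7²:  R² = (49 + 1764) / 37 = 49
R = √49 = 7  ⇒  r_B = 7 − 1 = 6

rB=6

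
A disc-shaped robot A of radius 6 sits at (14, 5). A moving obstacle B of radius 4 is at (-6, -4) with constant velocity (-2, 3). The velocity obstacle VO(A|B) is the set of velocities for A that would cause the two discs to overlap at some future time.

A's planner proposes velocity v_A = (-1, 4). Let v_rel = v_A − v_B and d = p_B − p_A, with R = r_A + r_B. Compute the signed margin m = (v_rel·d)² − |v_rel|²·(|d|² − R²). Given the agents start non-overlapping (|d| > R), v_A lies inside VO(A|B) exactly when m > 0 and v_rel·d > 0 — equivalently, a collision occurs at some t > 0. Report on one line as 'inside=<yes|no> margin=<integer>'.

d = (-20, -9),  |d|² = 481;  R = 6+4 = 10,  c = 481−10² = 381
v_rel = (1, 1),  |v_rel|² = 2;  v_rel·d = (1)·(-20) + (1)·(-9) = -29
2·t² + 58·t + 381 = 0  ⇒  m = (-29)² − 2·381 = 79
m = 79 > 0,  v_rel·d = -29 < 0  ⇒  outside

inside=no margin=79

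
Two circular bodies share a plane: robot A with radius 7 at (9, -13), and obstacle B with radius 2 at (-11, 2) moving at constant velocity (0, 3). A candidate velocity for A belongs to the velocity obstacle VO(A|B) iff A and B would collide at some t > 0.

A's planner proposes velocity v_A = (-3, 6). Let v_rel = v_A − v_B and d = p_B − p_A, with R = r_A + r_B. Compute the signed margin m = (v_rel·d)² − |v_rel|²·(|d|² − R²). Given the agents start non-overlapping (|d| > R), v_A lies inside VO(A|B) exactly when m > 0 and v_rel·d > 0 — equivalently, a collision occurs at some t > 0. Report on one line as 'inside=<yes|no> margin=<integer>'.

d = (-20, 15),  |d|² = 625;  R = 7+2 = 9,  c = 625−9² = 544
v_rel = (-3, 3),  |v_rel|² = 18;  v_rel·d = (-3)·(-20) + (3)·(15) = 105
18·t² − 210·t + 544 = 0  ⇒  m = 105² − 18·544 = 1233
m = 1233 > 0,  v_rel·d = 105 > 0  ⇒  inside

inside=yes margin=1233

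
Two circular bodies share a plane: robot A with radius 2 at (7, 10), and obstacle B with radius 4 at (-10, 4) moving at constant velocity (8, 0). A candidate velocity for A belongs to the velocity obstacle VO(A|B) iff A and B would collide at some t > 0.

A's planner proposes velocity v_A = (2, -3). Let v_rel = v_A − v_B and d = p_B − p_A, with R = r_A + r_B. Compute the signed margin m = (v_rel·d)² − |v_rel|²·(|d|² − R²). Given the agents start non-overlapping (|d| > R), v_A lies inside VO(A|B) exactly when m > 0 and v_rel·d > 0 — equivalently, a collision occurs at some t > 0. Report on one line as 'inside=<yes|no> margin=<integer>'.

d = (-17, -6),  |d|² = 325;  R = 2+4 = 6,  c = 325−6² = 289
v_rel = (-6, -3),  |v_rel|² = 45;  v_rel·d = (-6)·(-17) + (-3)·(-6) = 120
45·t² − 240·t + 289 = 0  ⇒  m = 120² − 45·289 = 1395
m = 1395 > 0,  v_rel·d = 120 > 0  ⇒  inside

inside=yes margin=1395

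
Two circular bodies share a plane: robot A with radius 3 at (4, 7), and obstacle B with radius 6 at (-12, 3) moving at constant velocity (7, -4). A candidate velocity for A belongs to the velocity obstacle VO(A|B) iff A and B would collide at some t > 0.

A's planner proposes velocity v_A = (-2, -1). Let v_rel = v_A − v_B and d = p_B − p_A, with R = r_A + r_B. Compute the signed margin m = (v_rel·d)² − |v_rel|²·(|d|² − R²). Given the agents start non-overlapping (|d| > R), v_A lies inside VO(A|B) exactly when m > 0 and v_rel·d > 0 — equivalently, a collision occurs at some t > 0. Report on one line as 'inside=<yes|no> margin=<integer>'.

d = (-16, -4),  |d|² = 272;  R = 3+6 = 9,  c = 272−9² = 191
v_rel = (-9, 3),  |v_rel|² = 90;  v_rel·d = (-9)·(-16) + (3)·(-4) = 132
90·t² − 264·t + 191 = 0  ⇒  m = 132² − 90·191 = 234
m = 234 > 0,  v_rel·d = 132 > 0  ⇒  inside

inside=yes margin=234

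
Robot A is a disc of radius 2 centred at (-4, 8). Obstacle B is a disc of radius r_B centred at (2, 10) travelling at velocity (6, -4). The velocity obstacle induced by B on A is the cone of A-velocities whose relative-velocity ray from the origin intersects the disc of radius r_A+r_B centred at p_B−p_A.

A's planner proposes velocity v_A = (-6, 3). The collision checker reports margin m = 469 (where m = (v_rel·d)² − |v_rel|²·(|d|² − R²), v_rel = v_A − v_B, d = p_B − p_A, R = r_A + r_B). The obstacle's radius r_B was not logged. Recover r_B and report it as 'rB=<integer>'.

m = 469
d = (6, 2);  v_rel = (-12, 7),  |v_rel|² = 193
v_rel×d = (-12)·(2) − (7)·(6) = -66
since m = R²·193 − (-66)²:  R² = (4356 + 469) / 193 = 25
R = √25 = 5  ⇒  r_B = 5 − 2 = 3

rB=3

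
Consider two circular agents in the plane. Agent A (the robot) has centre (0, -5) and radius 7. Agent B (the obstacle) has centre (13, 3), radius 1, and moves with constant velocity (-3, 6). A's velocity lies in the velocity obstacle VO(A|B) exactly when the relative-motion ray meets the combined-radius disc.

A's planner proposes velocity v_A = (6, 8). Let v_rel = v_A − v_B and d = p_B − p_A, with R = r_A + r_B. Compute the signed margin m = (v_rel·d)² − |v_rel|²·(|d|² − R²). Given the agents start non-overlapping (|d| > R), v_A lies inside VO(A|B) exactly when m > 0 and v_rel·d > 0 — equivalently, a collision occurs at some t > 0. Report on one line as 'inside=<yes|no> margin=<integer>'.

d = (13, 8),  |d|² = 233;  R = 7+1 = 8,  c = 233−8² = 169
v_rel = (9, 2),  |v_rel|² = 85;  v_rel·d = (9)·(13) + (2)·(8) = 133
85·t² − 266·t + 169 = 0  ⇒  m = 133² − 85·169 = 3324
m = 3324 > 0,  v_rel·d = 133 > 0  ⇒  inside

inside=yes margin=3324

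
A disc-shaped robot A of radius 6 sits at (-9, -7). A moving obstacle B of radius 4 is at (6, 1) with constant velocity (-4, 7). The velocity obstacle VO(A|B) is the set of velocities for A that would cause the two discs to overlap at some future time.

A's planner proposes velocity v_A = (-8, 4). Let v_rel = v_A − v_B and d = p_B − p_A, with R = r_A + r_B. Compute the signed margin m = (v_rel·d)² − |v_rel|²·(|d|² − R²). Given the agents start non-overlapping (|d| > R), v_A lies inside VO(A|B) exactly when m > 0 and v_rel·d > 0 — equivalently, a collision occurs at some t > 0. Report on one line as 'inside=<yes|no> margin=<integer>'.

d = (15, 8),  |d|² = 289;  R = 6+4 = 10,  c = 289−10² = 189
v_rel = (-4, -3),  |v_rel|² = 25;  v_rel·d = (-4)·(15) + (-3)·(8) = -84
25·t² + 168·t + 189 = 0  ⇒  m = (-84)² − 25·189 = 2331
m = 2331 > 0,  v_rel·d = -84 < 0  ⇒  outside

inside=no margin=2331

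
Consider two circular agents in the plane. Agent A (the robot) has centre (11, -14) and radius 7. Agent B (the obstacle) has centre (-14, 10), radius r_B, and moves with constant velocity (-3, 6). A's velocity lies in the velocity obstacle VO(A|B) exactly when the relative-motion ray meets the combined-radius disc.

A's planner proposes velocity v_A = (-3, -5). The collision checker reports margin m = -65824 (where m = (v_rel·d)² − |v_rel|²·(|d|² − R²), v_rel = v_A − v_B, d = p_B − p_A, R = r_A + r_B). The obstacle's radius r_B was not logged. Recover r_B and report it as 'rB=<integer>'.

m = -65824
d = (-25, 24);  v_rel = (0, -11),  |v_rel|² = 121
v_rel×d = (0)·(24) − (-11)·(-25) = -275
since m = R²·121 − (-275)²:  R² = (75625 + -65824) / 121 = 81
R = √81 = 9  ⇒  r_B = 9 − 7 = 2

rB=2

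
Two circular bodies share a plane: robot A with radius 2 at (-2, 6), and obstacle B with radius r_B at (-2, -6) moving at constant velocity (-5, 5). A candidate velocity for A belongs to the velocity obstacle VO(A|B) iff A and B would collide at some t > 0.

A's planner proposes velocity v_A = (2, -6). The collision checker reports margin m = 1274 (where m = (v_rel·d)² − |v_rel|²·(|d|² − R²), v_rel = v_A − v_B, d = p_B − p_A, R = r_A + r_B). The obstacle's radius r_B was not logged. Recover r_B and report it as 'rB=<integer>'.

m = 1274
d = (0, -12);  v_rel = (7, -11),  |v_rel|² = 170
v_rel×d = (7)·(-12) − (-11)·(0) = -84
since m = R²·170 − (-84)²:  R² = (7056 + 1274) / 170 = 49
R = √49 = 7  ⇒  r_B = 7 − 2 = 5

rB=5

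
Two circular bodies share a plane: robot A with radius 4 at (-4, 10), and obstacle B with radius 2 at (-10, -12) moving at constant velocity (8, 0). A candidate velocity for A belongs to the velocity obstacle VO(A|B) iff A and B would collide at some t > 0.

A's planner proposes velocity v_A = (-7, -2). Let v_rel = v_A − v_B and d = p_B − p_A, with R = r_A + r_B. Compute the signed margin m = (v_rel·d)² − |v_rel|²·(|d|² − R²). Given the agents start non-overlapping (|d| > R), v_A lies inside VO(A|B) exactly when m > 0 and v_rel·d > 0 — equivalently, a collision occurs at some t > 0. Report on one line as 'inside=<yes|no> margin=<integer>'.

d = (-6, -22),  |d|² = 520;  R = 4+2 = 6,  c = 520−6² = 484
v_rel = (-15, -2),  |v_rel|² = 229;  v_rel·d = (-15)·(-6) + (-2)·(-22) = 134
229·t² − 268·t + 484 = 0  ⇒  m = 134² − 229·484 = -92880
m = -92880 < 0,  v_rel·d = 134 > 0  ⇒  outside

inside=no margin=-92880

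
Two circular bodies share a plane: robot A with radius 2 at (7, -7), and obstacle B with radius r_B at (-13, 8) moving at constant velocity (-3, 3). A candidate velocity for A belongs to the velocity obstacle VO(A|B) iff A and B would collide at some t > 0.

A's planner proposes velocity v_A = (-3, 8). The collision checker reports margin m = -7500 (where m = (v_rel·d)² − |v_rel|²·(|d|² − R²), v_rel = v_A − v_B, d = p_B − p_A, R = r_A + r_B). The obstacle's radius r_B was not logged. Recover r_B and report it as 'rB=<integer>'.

m = -7500
d = (-20, 15);  v_rel = (0, 5),  |v_rel|² = 25
v_rel×d = (0)·(15) − (5)·(-20) = 100
since m = R²·25 − 100²:  R² = (10000 + -7500) / 25 = 100
R = √100 = 10  ⇒  r_B = 10 − 2 = 8

rB=8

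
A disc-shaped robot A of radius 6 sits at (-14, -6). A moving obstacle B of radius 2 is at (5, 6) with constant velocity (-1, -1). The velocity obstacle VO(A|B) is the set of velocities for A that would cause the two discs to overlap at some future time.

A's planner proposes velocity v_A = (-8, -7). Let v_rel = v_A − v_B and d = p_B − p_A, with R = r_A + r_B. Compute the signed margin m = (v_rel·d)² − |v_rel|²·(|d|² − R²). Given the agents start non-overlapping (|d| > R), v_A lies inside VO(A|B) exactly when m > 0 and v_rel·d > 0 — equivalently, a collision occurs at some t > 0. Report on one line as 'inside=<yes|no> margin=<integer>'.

d = (19, 12),  |d|² = 505;  R = 6+2 = 8,  c = 505−8² = 441
v_rel = (-7, -6),  |v_rel|² = 85;  v_rel·d = (-7)·(19) + (-6)·(12) = -205
85·t² + 410·t + 441 = 0  ⇒  m = (-205)² − 85·441 = 4540
m = 4540 > 0,  v_rel·d = -205 < 0  ⇒  outside

inside=no margin=4540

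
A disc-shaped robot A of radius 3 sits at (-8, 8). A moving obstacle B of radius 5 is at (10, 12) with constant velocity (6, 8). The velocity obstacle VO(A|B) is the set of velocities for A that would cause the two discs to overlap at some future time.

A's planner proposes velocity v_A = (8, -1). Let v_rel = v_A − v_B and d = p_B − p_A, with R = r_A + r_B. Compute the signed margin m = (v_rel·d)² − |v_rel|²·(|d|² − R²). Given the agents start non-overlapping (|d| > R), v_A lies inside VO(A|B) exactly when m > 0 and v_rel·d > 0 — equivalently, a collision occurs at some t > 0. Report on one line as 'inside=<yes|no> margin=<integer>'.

d = (18, 4),  |d|² = 340;  R = 3+5 = 8,  c = 340−8² = 276
v_rel = (2, -9),  |v_rel|² = 85;  v_rel·d = (2)·(18) + (-9)·(4) = 0
85·t² − 0·t + 276 = 0  ⇒  m = 0² − 85·276 = -23460
m = -23460 < 0,  v_rel·d = 0 = 0  ⇒  outside

inside=no margin=-23460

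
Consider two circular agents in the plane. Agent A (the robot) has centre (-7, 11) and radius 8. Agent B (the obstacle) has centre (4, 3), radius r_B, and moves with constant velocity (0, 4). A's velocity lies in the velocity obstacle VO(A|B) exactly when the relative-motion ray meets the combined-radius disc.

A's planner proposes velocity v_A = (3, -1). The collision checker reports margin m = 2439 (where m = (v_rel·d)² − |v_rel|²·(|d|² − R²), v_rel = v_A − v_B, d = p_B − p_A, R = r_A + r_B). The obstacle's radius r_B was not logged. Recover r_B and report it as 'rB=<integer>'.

m = 2439
d = (11, -8);  v_rel = (3, -5),  |v_rel|² = 34
v_rel×d = (3)·(-8) − (-5)·(11) = 31
since m = R²·34 − 31²:  R² = (961 + 2439) / 34 = 100
R = √100 = 10  ⇒  r_B = 10 − 8 = 2

rB=2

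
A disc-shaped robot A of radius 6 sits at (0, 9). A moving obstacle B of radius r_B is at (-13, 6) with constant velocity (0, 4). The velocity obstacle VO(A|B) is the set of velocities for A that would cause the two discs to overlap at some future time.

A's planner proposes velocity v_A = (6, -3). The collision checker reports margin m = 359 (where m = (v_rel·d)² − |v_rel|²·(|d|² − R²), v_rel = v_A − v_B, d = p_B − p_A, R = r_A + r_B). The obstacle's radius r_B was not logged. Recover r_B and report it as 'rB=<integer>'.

m = 359
d = (-13, -3);  v_rel = (6, -7),  |v_rel|² = 85
v_rel×d = (6)·(-3) − (-7)·(-13) = -109
since m = R²·85 − (-109)²:  R² = (11881 + 359) / 85 = 144
R = √144 = 12  ⇒  r_B = 12 − 6 = 6

rB=6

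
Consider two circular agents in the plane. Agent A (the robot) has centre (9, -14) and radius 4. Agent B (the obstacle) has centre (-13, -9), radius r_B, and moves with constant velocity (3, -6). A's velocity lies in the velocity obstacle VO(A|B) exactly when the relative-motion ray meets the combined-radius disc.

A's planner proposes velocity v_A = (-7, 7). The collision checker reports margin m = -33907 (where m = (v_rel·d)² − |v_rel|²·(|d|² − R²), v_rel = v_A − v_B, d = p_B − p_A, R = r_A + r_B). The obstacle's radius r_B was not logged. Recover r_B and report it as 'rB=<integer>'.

m = -33907
d = (-22, 5);  v_rel = (-10, 13),  |v_rel|² = 269
v_rel×d = (-10)·(5) − (13)·(-22) = 236
since m = R²·269 − 236²:  R² = (55696 + -33907) / 269 = 81
R = √81 = 9  ⇒  r_B = 9 − 4 = 5

rB=5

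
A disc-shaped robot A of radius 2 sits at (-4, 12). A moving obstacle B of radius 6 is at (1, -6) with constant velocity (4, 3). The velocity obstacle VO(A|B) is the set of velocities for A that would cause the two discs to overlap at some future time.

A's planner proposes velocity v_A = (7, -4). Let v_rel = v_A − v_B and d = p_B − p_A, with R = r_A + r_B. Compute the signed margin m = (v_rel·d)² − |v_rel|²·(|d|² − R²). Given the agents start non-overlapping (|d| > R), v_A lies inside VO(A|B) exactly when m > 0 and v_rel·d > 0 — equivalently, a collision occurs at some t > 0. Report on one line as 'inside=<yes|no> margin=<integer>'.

d = (5, -18),  |d|² = 349;  R = 2+6 = 8,  c = 349−8² = 285
v_rel = (3, -7),  |v_rel|² = 58;  v_rel·d = (3)·(5) + (-7)·(-18) = 141
58·t² − 282·t + 285 = 0  ⇒  m = 141² − 58·285 = 3351
m = 3351 > 0,  v_rel·d = 141 > 0  ⇒  inside

inside=yes margin=3351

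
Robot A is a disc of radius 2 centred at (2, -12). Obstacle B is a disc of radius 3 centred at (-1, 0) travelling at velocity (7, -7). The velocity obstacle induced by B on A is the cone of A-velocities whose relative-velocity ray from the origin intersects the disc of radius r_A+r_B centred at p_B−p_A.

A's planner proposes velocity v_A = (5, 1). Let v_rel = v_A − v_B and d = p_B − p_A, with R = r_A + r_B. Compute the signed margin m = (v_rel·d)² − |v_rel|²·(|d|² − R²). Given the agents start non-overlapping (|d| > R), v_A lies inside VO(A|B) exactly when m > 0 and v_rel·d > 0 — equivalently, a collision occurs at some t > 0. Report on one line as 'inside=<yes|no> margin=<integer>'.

d = (-3, 12),  |d|² = 153;  R = 2+3 = 5,  c = 153−5² = 128
v_rel = (-2, 8),  |v_rel|² = 68;  v_rel·d = (-2)·(-3) + (8)·(12) = 102
68·t² − 204·t + 128 = 0  ⇒  m = 102² − 68·128 = 1700
m = 1700 > 0,  v_rel·d = 102 > 0  ⇒  inside

inside=yes margin=1700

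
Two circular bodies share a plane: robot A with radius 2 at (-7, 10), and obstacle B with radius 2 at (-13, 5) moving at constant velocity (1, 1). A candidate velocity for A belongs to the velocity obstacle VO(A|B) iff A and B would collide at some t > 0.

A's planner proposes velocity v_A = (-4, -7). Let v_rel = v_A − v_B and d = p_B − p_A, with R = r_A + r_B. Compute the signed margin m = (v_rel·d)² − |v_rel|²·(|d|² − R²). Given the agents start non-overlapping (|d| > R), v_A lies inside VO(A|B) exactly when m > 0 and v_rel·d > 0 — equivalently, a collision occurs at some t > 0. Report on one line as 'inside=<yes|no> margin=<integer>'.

d = (-6, -5),  |d|² = 61;  R = 2+2 = 4,  c = 61−4² = 45
v_rel = (-5, -8),  |v_rel|² = 89;  v_rel·d = (-5)·(-6) + (-8)·(-5) = 70
89·t² − 140·t + 45 = 0  ⇒  m = 70² − 89·45 = 895
m = 895 > 0,  v_rel·d = 70 > 0  ⇒  inside

inside=yes margin=895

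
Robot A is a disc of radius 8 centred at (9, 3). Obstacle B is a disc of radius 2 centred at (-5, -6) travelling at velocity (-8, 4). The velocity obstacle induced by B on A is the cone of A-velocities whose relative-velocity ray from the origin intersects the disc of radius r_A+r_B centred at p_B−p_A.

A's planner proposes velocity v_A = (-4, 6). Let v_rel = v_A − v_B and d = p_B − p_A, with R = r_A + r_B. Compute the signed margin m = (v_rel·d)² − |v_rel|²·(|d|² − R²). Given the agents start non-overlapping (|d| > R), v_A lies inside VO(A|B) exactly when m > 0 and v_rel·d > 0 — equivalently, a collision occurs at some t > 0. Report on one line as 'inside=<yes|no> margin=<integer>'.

d = (-14, -9),  |d|² = 277;  R = 8+2 = 10,  c = 277−10² = 177
v_rel = (4, 2),  |v_rel|² = 20;  v_rel·d = (4)·(-14) + (2)·(-9) = -74
20·t² + 148·t + 177 = 0  ⇒  m = (-74)² − 20·177 = 1936
m = 1936 > 0,  v_rel·d = -74 < 0  ⇒  outside

inside=no margin=1936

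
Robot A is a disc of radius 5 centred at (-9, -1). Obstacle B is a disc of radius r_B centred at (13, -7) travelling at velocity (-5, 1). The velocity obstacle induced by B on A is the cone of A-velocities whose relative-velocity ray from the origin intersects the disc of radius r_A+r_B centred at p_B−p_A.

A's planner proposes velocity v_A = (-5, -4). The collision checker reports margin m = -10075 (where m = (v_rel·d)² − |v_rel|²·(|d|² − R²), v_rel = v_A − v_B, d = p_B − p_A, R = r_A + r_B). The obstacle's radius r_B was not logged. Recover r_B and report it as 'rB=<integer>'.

m = -10075
d = (22, -6);  v_rel = (0, -5),  |v_rel|² = 25
v_rel×d = (0)·(-6) − (-5)·(22) = 110
since m = R²·25 − 110²:  R² = (12100 + -10075) / 25 = 81
R = √81 = 9  ⇒  r_B = 9 − 5 = 4

rB=4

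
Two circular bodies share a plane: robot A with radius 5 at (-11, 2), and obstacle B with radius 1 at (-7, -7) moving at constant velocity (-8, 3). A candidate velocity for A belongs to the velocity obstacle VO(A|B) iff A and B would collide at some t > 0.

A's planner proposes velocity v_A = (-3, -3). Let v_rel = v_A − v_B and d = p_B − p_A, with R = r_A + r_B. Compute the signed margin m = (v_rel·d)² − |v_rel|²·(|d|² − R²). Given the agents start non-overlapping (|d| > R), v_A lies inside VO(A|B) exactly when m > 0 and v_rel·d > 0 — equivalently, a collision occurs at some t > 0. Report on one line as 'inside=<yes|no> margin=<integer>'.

d = (4, -9),  |d|² = 97;  R = 5+1 = 6,  c = 97−6² = 61
v_rel = (5, -6),  |v_rel|² = 61;  v_rel·d = (5)·(4) + (-6)·(-9) = 74
61·t² − 148·t + 61 = 0  ⇒  m = 74² − 61·61 = 1755
m = 1755 > 0,  v_rel·d = 74 > 0  ⇒  inside

inside=yes margin=1755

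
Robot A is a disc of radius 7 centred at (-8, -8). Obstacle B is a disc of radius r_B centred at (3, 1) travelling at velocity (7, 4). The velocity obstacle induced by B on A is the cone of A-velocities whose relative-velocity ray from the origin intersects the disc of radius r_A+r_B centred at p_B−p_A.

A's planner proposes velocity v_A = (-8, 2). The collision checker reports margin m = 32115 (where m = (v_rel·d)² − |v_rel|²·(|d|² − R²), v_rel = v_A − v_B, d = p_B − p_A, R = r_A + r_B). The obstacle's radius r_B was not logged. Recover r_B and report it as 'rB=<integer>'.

m = 32115
d = (11, 9);  v_rel = (-15, -2),  |v_rel|² = 229
v_rel×d = (-15)·(9) − (-2)·(11) = -113
since m = R²·229 − (-113)²:  R² = (12769 + 32115) / 229 = 196
R = √196 = 14  ⇒  r_B = 14 − 7 = 7

rB=7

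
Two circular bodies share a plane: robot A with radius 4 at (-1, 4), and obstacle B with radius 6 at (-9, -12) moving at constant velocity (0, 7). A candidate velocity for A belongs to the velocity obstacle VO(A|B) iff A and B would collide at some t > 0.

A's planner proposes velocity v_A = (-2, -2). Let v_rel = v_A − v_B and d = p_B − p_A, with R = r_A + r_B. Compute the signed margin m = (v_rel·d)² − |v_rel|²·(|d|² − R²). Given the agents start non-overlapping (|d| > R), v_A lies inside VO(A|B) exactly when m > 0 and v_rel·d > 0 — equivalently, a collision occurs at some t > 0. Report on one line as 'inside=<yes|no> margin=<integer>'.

d = (-8, -16),  |d|² = 320;  R = 4+6 = 10,  c = 320−10² = 220
v_rel = (-2, -9),  |v_rel|² = 85;  v_rel·d = (-2)·(-8) + (-9)·(-16) = 160
85·t² − 320·t + 220 = 0  ⇒  m = 160² − 85·220 = 6900
m = 6900 > 0,  v_rel·d = 160 > 0  ⇒  inside

inside=yes margin=6900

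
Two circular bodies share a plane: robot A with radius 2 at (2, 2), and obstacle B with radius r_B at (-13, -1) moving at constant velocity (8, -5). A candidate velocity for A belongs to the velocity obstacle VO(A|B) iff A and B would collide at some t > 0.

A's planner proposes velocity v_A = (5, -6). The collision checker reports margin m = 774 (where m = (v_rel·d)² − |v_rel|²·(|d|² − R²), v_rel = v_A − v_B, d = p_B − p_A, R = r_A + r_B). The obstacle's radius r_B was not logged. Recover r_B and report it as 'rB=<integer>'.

m = 774
d = (-15, -3);  v_rel = (-3, -1),  |v_rel|² = 10
v_rel×d = (-3)·(-3) − (-1)·(-15) = -6
since m = R²·10 − (-6)²:  R² = (36 + 774) / 10 = 81
R = √81 = 9  ⇒  r_B = 9 − 2 = 7

rB=7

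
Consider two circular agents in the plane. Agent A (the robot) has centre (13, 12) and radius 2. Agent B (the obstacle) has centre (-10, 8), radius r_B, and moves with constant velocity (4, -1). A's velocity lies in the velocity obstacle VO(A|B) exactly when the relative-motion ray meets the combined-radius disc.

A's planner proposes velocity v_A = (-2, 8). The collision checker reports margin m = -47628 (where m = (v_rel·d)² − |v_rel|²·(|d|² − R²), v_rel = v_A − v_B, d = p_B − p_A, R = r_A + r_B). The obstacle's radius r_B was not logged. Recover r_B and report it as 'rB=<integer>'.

m = -47628
d = (-23, -4);  v_rel = (-6, 9),  |v_rel|² = 117
v_rel×d = (-6)·(-4) − (9)·(-23) = 231
since m = R²·117 − 231²:  R² = (53361 + -47628) / 117 = 49
R = √49 = 7  ⇒  r_B = 7 − 2 = 5

rB=5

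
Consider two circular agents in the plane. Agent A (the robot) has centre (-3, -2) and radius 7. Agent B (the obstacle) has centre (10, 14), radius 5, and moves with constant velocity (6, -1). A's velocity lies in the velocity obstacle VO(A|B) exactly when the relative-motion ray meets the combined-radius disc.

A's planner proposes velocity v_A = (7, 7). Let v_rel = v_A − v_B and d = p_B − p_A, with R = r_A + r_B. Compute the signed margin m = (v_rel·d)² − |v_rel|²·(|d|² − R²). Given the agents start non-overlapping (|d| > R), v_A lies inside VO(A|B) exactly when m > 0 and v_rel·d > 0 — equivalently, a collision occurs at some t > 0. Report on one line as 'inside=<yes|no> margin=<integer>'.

d = (13, 16),  |d|² = 425;  R = 7+5 = 12,  c = 425−12² = 281
v_rel = (1, 8),  |v_rel|² = 65;  v_rel·d = (1)·(13) + (8)·(16) = 141
65·t² − 282·t + 281 = 0  ⇒  m = 141² − 65·281 = 1616
m = 1616 > 0,  v_rel·d = 141 > 0  ⇒  inside

inside=yes margin=1616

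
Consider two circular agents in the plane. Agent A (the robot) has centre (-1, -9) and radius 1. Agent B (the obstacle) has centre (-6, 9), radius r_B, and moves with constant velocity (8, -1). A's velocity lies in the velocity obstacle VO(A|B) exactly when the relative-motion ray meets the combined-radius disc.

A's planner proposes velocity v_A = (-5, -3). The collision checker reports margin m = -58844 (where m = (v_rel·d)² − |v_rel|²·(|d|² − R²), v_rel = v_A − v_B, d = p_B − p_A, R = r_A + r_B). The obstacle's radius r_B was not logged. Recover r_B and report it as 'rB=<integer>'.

m = -58844
d = (-5, 18);  v_rel = (-13, -2),  |v_rel|² = 173
v_rel×d = (-13)·(18) − (-2)·(-5) = -244
since m = R²·173 − (-244)²:  R² = (59536 + -58844) / 173 = 4
R = √4 = 2  ⇒  r_B = 2 − 1 = 1

rB=1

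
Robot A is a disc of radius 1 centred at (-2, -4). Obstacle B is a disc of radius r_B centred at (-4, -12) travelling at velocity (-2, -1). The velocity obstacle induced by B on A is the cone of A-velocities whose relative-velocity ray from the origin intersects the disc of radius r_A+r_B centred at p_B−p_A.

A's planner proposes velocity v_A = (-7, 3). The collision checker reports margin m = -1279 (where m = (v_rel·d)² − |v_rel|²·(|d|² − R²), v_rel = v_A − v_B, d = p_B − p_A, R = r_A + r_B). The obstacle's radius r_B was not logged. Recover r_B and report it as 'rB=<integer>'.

m = -1279
d = (-2, -8);  v_rel = (-5, 4),  |v_rel|² = 41
v_rel×d = (-5)·(-8) − (4)·(-2) = 48
since m = R²·41 − 48²:  R² = (2304 + -1279) / 41 = 25
R = √25 = 5  ⇒  r_B = 5 − 1 = 4

rB=4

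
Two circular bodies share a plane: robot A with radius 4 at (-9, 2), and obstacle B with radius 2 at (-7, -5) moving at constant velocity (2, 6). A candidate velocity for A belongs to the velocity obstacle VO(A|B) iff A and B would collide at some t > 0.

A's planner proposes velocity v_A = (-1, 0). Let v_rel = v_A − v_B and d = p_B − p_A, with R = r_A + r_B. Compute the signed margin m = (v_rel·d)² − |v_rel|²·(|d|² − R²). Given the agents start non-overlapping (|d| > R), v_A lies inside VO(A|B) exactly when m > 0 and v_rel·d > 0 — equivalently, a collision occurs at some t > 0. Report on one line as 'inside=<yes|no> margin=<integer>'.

d = (2, -7),  |d|² = 53;  R = 4+2 = 6,  c = 53−6² = 17
v_rel = (-3, -6),  |v_rel|² = 45;  v_rel·d = (-3)·(2) + (-6)·(-7) = 36
45·t² − 72·t + 17 = 0  ⇒  m = 36² − 45·17 = 531
m = 531 > 0,  v_rel·d = 36 > 0  ⇒  inside

inside=yes margin=531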